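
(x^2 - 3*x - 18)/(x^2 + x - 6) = (x - 6)/(x - 2)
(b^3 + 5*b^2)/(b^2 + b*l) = b*(b + 5)/(b + l)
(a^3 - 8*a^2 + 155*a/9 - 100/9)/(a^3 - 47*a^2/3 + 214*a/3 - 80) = (3*a^2 - 19*a + 20)/(3*(a^2 - 14*a + 48))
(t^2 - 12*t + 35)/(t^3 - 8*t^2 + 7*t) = (t - 5)/(t*(t - 1))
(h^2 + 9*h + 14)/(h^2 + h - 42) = (h + 2)/(h - 6)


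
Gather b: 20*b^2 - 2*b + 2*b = 20*b^2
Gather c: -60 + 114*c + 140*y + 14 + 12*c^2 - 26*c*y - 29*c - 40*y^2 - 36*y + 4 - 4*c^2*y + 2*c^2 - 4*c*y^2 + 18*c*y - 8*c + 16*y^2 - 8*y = c^2*(14 - 4*y) + c*(-4*y^2 - 8*y + 77) - 24*y^2 + 96*y - 42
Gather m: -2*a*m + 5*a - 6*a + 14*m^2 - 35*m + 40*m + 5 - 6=-a + 14*m^2 + m*(5 - 2*a) - 1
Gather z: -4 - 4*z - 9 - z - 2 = -5*z - 15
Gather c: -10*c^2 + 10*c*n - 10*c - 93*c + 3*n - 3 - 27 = -10*c^2 + c*(10*n - 103) + 3*n - 30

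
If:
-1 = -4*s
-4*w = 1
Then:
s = 1/4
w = -1/4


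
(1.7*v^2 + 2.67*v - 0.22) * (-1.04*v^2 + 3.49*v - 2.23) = -1.768*v^4 + 3.1562*v^3 + 5.7561*v^2 - 6.7219*v + 0.4906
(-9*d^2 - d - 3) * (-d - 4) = 9*d^3 + 37*d^2 + 7*d + 12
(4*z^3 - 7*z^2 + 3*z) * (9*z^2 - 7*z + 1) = 36*z^5 - 91*z^4 + 80*z^3 - 28*z^2 + 3*z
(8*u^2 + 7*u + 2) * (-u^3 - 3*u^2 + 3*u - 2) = -8*u^5 - 31*u^4 + u^3 - u^2 - 8*u - 4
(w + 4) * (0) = 0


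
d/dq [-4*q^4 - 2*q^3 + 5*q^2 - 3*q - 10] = -16*q^3 - 6*q^2 + 10*q - 3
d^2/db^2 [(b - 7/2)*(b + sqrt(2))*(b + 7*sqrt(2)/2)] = 6*b - 7 + 9*sqrt(2)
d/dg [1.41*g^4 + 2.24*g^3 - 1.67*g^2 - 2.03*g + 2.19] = 5.64*g^3 + 6.72*g^2 - 3.34*g - 2.03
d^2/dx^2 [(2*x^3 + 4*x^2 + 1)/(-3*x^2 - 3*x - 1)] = 2*(24*x^3 - 9*x^2 - 33*x - 10)/(27*x^6 + 81*x^5 + 108*x^4 + 81*x^3 + 36*x^2 + 9*x + 1)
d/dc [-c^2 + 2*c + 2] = 2 - 2*c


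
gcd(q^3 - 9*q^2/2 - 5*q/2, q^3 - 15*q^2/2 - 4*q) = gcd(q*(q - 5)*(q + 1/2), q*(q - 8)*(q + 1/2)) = q^2 + q/2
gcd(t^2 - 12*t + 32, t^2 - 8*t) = t - 8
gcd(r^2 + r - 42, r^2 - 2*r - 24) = r - 6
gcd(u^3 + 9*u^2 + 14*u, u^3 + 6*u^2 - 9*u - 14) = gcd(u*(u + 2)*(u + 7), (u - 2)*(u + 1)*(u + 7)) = u + 7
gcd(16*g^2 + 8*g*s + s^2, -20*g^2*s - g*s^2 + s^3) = 4*g + s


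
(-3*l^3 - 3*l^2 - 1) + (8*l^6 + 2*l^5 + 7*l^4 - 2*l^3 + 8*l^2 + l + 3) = 8*l^6 + 2*l^5 + 7*l^4 - 5*l^3 + 5*l^2 + l + 2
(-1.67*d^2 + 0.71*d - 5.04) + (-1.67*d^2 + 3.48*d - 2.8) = -3.34*d^2 + 4.19*d - 7.84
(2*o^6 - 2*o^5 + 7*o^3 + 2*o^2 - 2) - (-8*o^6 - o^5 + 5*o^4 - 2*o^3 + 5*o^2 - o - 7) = 10*o^6 - o^5 - 5*o^4 + 9*o^3 - 3*o^2 + o + 5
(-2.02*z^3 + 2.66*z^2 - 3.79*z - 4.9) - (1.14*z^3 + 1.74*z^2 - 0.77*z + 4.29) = -3.16*z^3 + 0.92*z^2 - 3.02*z - 9.19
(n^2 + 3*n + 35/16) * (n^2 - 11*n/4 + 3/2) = n^4 + n^3/4 - 73*n^2/16 - 97*n/64 + 105/32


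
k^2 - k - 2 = (k - 2)*(k + 1)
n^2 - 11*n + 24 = (n - 8)*(n - 3)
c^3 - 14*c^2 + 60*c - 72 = (c - 6)^2*(c - 2)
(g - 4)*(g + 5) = g^2 + g - 20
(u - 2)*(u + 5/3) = u^2 - u/3 - 10/3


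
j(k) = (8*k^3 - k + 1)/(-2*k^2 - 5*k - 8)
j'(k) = (4*k + 5)*(8*k^3 - k + 1)/(-2*k^2 - 5*k - 8)^2 + (24*k^2 - 1)/(-2*k^2 - 5*k - 8)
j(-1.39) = 3.89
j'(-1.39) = -8.79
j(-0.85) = 0.59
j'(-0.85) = -3.33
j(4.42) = -9.94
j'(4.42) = -3.51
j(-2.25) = 12.78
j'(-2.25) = -10.09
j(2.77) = -4.52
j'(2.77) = -2.97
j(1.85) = -2.07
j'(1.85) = -2.30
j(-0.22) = -0.16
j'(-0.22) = 0.07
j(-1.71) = 7.04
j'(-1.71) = -10.61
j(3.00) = -5.22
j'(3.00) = -3.08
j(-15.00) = 70.45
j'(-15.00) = -3.98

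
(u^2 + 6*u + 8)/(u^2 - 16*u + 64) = (u^2 + 6*u + 8)/(u^2 - 16*u + 64)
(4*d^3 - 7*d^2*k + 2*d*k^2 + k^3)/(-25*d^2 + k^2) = (-4*d^3 + 7*d^2*k - 2*d*k^2 - k^3)/(25*d^2 - k^2)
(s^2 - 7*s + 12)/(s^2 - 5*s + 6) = (s - 4)/(s - 2)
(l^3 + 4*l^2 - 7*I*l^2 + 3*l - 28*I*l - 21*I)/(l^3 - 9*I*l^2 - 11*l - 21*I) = (l^2 + 4*l + 3)/(l^2 - 2*I*l + 3)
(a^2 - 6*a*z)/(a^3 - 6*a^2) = (a - 6*z)/(a*(a - 6))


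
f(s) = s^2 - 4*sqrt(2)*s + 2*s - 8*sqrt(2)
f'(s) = 2*s - 4*sqrt(2) + 2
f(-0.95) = -6.94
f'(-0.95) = -5.56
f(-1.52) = -3.44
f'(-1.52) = -6.70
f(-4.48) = 25.14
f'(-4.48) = -12.62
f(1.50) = -14.55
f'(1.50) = -0.66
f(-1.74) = -1.92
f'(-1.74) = -7.14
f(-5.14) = 33.90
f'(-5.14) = -13.94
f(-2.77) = 6.49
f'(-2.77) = -9.20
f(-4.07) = 20.13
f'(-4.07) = -11.80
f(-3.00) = 8.66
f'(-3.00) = -9.66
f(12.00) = 88.80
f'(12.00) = 20.34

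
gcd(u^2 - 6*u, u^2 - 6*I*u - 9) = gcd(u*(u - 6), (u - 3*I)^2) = 1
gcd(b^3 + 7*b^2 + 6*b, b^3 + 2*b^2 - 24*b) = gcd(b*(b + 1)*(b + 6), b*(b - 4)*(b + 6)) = b^2 + 6*b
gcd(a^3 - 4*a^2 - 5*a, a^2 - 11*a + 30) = a - 5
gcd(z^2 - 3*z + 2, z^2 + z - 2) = z - 1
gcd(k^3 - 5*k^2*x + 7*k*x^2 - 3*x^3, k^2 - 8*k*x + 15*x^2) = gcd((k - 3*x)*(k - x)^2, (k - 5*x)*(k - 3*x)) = -k + 3*x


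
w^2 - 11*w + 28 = (w - 7)*(w - 4)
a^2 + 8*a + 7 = (a + 1)*(a + 7)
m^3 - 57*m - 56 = (m - 8)*(m + 1)*(m + 7)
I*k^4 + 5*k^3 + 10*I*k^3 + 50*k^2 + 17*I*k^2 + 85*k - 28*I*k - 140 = (k + 4)*(k + 7)*(k - 5*I)*(I*k - I)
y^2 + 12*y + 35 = (y + 5)*(y + 7)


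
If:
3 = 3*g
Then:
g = 1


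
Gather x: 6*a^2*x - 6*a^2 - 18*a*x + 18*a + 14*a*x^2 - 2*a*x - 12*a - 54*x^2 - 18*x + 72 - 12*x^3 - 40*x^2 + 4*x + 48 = -6*a^2 + 6*a - 12*x^3 + x^2*(14*a - 94) + x*(6*a^2 - 20*a - 14) + 120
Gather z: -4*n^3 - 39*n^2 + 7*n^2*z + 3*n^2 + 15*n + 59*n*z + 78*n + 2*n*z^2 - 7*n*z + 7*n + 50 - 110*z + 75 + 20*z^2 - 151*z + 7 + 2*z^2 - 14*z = -4*n^3 - 36*n^2 + 100*n + z^2*(2*n + 22) + z*(7*n^2 + 52*n - 275) + 132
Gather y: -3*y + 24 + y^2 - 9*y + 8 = y^2 - 12*y + 32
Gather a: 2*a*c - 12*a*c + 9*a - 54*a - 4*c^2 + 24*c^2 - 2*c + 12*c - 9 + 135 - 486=a*(-10*c - 45) + 20*c^2 + 10*c - 360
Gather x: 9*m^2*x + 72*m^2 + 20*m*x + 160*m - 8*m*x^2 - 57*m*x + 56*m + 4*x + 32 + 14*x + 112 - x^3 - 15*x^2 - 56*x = 72*m^2 + 216*m - x^3 + x^2*(-8*m - 15) + x*(9*m^2 - 37*m - 38) + 144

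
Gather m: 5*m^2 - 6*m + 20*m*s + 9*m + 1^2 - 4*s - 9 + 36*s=5*m^2 + m*(20*s + 3) + 32*s - 8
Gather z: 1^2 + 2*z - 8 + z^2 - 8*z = z^2 - 6*z - 7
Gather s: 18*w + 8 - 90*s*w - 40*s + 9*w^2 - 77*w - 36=s*(-90*w - 40) + 9*w^2 - 59*w - 28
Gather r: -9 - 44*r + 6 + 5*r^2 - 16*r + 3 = 5*r^2 - 60*r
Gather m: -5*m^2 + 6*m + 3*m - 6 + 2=-5*m^2 + 9*m - 4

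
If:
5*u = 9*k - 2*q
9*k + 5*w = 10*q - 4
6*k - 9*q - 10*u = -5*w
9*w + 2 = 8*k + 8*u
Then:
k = -294/1261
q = -226/1261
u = -2194/6305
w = -4658/6305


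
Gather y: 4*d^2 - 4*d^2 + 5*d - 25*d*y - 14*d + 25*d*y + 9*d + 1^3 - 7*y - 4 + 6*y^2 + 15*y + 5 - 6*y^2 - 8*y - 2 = 0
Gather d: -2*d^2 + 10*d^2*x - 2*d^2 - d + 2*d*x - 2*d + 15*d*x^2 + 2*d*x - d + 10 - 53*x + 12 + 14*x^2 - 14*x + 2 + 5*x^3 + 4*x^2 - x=d^2*(10*x - 4) + d*(15*x^2 + 4*x - 4) + 5*x^3 + 18*x^2 - 68*x + 24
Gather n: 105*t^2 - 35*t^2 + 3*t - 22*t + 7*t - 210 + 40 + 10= 70*t^2 - 12*t - 160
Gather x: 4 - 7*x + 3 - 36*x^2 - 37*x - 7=-36*x^2 - 44*x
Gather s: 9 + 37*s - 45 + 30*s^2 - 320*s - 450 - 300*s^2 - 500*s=-270*s^2 - 783*s - 486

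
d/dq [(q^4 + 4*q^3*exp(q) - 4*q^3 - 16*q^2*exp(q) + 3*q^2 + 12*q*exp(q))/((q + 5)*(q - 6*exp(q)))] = (q*(q + 5)*(6*exp(q) - 1)*(q^3 + 4*q^2*exp(q) - 4*q^2 - 16*q*exp(q) + 3*q + 12*exp(q)) + q*(q - 6*exp(q))*(-q^3 - 4*q^2*exp(q) + 4*q^2 + 16*q*exp(q) - 3*q - 12*exp(q)) + 2*(q + 5)*(q - 6*exp(q))*(2*q^3*exp(q) + 2*q^3 - 2*q^2*exp(q) - 6*q^2 - 10*q*exp(q) + 3*q + 6*exp(q)))/((q + 5)^2*(q - 6*exp(q))^2)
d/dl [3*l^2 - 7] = 6*l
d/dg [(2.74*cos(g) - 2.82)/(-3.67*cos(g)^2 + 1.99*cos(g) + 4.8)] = (-10.0558*cos(g)^2 + 20.6988*cos(g) - 18.7638)*sin(g)/(13.4689*cos(g)^4 - 14.6066*cos(g)^3 - 31.2719*cos(g)^2 + 19.104*cos(g) + 23.04)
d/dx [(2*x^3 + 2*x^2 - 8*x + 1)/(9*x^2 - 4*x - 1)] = 2*(9*x^4 - 8*x^3 + 29*x^2 - 11*x + 6)/(81*x^4 - 72*x^3 - 2*x^2 + 8*x + 1)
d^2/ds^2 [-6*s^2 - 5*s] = -12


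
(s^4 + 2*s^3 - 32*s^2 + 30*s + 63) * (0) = 0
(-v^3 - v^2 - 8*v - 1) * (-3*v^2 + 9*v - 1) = 3*v^5 - 6*v^4 + 16*v^3 - 68*v^2 - v + 1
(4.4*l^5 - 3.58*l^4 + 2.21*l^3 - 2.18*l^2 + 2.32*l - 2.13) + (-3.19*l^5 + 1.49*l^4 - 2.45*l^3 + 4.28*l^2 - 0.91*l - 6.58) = 1.21*l^5 - 2.09*l^4 - 0.24*l^3 + 2.1*l^2 + 1.41*l - 8.71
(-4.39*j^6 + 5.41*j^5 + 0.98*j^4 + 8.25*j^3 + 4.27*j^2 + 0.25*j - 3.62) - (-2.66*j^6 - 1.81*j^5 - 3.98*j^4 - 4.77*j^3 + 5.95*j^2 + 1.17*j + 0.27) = -1.73*j^6 + 7.22*j^5 + 4.96*j^4 + 13.02*j^3 - 1.68*j^2 - 0.92*j - 3.89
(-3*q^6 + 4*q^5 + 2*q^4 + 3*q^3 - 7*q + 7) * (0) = 0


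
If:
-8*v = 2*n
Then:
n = -4*v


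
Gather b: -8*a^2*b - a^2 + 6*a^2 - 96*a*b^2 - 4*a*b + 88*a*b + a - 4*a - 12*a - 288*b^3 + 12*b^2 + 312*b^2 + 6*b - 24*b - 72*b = 5*a^2 - 15*a - 288*b^3 + b^2*(324 - 96*a) + b*(-8*a^2 + 84*a - 90)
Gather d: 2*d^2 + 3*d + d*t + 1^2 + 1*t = 2*d^2 + d*(t + 3) + t + 1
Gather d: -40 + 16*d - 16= 16*d - 56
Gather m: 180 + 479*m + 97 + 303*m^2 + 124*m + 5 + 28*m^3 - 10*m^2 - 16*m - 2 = 28*m^3 + 293*m^2 + 587*m + 280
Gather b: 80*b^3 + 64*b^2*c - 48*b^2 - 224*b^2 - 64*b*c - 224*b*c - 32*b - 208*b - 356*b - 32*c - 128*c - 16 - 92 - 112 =80*b^3 + b^2*(64*c - 272) + b*(-288*c - 596) - 160*c - 220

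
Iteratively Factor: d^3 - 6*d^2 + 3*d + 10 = (d + 1)*(d^2 - 7*d + 10) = (d - 2)*(d + 1)*(d - 5)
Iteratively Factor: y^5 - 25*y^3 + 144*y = (y - 4)*(y^4 + 4*y^3 - 9*y^2 - 36*y) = (y - 4)*(y + 3)*(y^3 + y^2 - 12*y) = (y - 4)*(y + 3)*(y + 4)*(y^2 - 3*y) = (y - 4)*(y - 3)*(y + 3)*(y + 4)*(y)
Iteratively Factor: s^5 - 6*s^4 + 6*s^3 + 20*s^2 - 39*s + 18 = (s - 1)*(s^4 - 5*s^3 + s^2 + 21*s - 18) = (s - 1)^2*(s^3 - 4*s^2 - 3*s + 18) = (s - 3)*(s - 1)^2*(s^2 - s - 6) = (s - 3)^2*(s - 1)^2*(s + 2)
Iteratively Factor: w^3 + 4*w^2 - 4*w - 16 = (w + 4)*(w^2 - 4) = (w - 2)*(w + 4)*(w + 2)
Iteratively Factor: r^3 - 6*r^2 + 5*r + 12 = (r + 1)*(r^2 - 7*r + 12) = (r - 3)*(r + 1)*(r - 4)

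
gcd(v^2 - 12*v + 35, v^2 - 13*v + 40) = v - 5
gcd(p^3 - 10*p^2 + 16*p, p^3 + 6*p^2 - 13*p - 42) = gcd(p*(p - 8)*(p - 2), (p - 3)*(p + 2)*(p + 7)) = 1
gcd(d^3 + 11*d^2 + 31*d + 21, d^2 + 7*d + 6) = d + 1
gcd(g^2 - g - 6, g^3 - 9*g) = g - 3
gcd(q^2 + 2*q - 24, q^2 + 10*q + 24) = q + 6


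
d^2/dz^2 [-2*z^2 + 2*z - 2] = -4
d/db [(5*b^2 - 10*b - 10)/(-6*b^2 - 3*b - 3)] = 25*b*(-b - 2)/(3*(4*b^4 + 4*b^3 + 5*b^2 + 2*b + 1))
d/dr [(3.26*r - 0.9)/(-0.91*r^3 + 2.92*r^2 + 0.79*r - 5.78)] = (5.9332*r^3 - 11.9762*r^2 + 5.256*r - 18.1318)/(0.8281*r^6 - 5.3144*r^5 + 7.0886*r^4 + 15.1332*r^3 - 33.1311*r^2 - 9.1324*r + 33.4084)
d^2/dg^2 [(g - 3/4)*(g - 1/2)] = 2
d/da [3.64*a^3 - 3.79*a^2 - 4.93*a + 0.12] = 10.92*a^2 - 7.58*a - 4.93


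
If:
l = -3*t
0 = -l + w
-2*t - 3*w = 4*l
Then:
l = 0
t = 0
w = 0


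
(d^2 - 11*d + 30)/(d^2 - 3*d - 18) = (d - 5)/(d + 3)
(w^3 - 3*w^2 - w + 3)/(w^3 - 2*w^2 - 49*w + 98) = (w^3 - 3*w^2 - w + 3)/(w^3 - 2*w^2 - 49*w + 98)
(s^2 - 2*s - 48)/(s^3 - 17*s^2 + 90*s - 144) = (s + 6)/(s^2 - 9*s + 18)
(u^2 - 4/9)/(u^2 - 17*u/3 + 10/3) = (u + 2/3)/(u - 5)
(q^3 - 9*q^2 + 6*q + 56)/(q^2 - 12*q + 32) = (q^2 - 5*q - 14)/(q - 8)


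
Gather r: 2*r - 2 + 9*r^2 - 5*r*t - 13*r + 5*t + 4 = 9*r^2 + r*(-5*t - 11) + 5*t + 2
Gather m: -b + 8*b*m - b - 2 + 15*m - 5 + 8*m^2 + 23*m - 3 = -2*b + 8*m^2 + m*(8*b + 38) - 10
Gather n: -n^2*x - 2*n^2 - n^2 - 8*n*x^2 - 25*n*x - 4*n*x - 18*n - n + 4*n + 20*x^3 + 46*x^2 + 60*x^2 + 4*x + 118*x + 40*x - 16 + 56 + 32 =n^2*(-x - 3) + n*(-8*x^2 - 29*x - 15) + 20*x^3 + 106*x^2 + 162*x + 72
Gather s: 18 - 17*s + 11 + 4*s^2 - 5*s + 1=4*s^2 - 22*s + 30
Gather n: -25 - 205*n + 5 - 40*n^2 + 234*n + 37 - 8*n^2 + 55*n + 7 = -48*n^2 + 84*n + 24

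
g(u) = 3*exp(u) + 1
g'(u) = 3*exp(u)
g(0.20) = 4.66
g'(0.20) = 3.66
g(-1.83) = 1.48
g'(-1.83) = 0.48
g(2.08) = 25.01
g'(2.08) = 24.01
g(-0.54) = 2.75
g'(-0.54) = 1.75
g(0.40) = 5.48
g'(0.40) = 4.48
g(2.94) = 57.75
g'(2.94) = 56.75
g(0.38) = 5.39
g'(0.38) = 4.39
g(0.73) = 7.23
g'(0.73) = 6.23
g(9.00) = 24310.25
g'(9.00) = 24309.25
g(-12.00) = 1.00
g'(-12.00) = 0.00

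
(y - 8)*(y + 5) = y^2 - 3*y - 40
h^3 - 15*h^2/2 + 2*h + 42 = (h - 6)*(h - 7/2)*(h + 2)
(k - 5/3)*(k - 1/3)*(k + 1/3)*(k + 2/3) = k^4 - k^3 - 11*k^2/9 + k/9 + 10/81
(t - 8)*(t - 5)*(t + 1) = t^3 - 12*t^2 + 27*t + 40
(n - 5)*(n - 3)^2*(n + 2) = n^4 - 9*n^3 + 17*n^2 + 33*n - 90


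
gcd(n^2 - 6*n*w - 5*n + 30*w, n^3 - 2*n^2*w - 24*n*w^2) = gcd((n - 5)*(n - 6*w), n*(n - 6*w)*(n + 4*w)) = -n + 6*w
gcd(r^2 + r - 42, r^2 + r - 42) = r^2 + r - 42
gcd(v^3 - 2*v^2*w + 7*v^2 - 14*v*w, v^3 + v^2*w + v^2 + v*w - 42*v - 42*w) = v + 7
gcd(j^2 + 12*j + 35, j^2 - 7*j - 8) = 1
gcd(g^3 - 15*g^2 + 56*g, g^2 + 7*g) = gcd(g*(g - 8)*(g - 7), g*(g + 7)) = g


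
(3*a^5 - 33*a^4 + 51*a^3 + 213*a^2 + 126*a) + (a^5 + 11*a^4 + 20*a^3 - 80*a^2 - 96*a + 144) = 4*a^5 - 22*a^4 + 71*a^3 + 133*a^2 + 30*a + 144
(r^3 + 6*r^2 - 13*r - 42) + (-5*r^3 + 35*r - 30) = -4*r^3 + 6*r^2 + 22*r - 72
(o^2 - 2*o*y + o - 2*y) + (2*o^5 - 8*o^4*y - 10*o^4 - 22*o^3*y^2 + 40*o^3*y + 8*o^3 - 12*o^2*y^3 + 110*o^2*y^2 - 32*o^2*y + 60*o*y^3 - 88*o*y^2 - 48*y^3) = 2*o^5 - 8*o^4*y - 10*o^4 - 22*o^3*y^2 + 40*o^3*y + 8*o^3 - 12*o^2*y^3 + 110*o^2*y^2 - 32*o^2*y + o^2 + 60*o*y^3 - 88*o*y^2 - 2*o*y + o - 48*y^3 - 2*y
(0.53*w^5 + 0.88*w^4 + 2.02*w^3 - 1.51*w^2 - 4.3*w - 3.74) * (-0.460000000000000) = -0.2438*w^5 - 0.4048*w^4 - 0.9292*w^3 + 0.6946*w^2 + 1.978*w + 1.7204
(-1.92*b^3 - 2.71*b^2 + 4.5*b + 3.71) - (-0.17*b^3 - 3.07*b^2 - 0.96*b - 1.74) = -1.75*b^3 + 0.36*b^2 + 5.46*b + 5.45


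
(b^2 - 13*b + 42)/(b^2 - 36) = (b - 7)/(b + 6)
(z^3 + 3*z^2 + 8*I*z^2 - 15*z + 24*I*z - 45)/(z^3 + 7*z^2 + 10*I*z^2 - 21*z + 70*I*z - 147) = (z^2 + z*(3 + 5*I) + 15*I)/(z^2 + 7*z*(1 + I) + 49*I)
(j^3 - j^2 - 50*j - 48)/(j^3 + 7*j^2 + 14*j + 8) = (j^2 - 2*j - 48)/(j^2 + 6*j + 8)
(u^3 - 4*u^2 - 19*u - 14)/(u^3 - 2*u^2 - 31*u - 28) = (u + 2)/(u + 4)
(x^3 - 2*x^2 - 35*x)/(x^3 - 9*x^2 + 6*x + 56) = x*(x + 5)/(x^2 - 2*x - 8)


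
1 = 1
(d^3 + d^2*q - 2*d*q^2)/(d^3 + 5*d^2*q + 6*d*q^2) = (d - q)/(d + 3*q)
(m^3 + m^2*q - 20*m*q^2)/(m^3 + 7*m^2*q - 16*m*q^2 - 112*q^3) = m*(m + 5*q)/(m^2 + 11*m*q + 28*q^2)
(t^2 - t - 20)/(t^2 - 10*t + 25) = (t + 4)/(t - 5)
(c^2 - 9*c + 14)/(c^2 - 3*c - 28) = (c - 2)/(c + 4)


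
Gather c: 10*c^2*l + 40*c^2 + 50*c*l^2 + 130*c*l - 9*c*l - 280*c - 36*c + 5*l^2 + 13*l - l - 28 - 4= c^2*(10*l + 40) + c*(50*l^2 + 121*l - 316) + 5*l^2 + 12*l - 32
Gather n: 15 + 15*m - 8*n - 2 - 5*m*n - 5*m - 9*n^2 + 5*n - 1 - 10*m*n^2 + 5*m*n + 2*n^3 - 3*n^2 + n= 10*m + 2*n^3 + n^2*(-10*m - 12) - 2*n + 12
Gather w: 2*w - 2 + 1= 2*w - 1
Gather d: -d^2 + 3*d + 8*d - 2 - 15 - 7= -d^2 + 11*d - 24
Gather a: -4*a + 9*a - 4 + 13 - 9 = 5*a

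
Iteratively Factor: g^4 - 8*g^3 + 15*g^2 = (g)*(g^3 - 8*g^2 + 15*g) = g*(g - 5)*(g^2 - 3*g) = g^2*(g - 5)*(g - 3)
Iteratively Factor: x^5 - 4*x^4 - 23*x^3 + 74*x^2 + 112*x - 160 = (x + 2)*(x^4 - 6*x^3 - 11*x^2 + 96*x - 80) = (x + 2)*(x + 4)*(x^3 - 10*x^2 + 29*x - 20) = (x - 1)*(x + 2)*(x + 4)*(x^2 - 9*x + 20) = (x - 4)*(x - 1)*(x + 2)*(x + 4)*(x - 5)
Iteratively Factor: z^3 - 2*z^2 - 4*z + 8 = (z - 2)*(z^2 - 4) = (z - 2)*(z + 2)*(z - 2)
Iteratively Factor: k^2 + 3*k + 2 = (k + 1)*(k + 2)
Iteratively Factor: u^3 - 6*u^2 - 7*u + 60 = (u - 4)*(u^2 - 2*u - 15) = (u - 5)*(u - 4)*(u + 3)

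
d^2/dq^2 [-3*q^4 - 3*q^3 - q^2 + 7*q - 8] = -36*q^2 - 18*q - 2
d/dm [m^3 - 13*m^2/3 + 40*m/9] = 3*m^2 - 26*m/3 + 40/9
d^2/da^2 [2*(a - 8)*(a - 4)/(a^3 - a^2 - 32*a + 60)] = 4*(a^6 - 36*a^5 + 324*a^4 - 1104*a^3 + 1524*a^2 - 4848*a + 15248)/(a^9 - 3*a^8 - 93*a^7 + 371*a^6 + 2616*a^5 - 14412*a^4 - 10448*a^3 + 173520*a^2 - 345600*a + 216000)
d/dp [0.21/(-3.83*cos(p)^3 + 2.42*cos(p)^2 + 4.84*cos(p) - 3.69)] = (-2.4129*cos(p)^2 + 1.0164*cos(p) + 1.0164)*sin(p)/(3.83*cos(p)^3 - 2.42*cos(p)^2 - 4.84*cos(p) + 3.69)^2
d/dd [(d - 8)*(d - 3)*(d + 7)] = 3*d^2 - 8*d - 53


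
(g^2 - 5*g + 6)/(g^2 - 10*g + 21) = (g - 2)/(g - 7)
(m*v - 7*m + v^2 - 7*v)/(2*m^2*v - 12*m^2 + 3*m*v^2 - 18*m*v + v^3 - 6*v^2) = (v - 7)/(2*m*v - 12*m + v^2 - 6*v)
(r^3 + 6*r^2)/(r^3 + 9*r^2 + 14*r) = r*(r + 6)/(r^2 + 9*r + 14)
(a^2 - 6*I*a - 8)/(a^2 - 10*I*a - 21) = (-a^2 + 6*I*a + 8)/(-a^2 + 10*I*a + 21)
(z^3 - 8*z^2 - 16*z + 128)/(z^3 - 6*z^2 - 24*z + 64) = (z - 4)/(z - 2)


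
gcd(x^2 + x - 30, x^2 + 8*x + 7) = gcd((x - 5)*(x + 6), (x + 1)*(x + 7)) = 1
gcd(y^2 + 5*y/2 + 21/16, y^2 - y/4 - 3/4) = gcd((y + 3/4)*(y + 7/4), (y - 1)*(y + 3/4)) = y + 3/4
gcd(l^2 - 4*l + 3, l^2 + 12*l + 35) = 1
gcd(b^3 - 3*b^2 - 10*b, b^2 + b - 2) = b + 2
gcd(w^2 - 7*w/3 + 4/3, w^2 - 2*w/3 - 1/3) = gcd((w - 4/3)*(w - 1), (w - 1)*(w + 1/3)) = w - 1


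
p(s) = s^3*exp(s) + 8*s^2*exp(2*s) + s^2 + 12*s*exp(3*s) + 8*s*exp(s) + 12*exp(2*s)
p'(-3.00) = -6.51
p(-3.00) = 6.66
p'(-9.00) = -18.07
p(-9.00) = 80.90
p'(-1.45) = -1.60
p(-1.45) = 0.03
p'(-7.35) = -14.88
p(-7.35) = 53.73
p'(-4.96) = -10.46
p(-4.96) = 23.48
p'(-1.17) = -0.27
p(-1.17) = -0.24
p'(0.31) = 130.73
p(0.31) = 36.68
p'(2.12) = 60485.86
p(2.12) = 18264.23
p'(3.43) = 4246192.97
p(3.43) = 1314893.19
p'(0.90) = 1018.33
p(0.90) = 292.81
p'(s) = s^3*exp(s) + 16*s^2*exp(2*s) + 3*s^2*exp(s) + 36*s*exp(3*s) + 16*s*exp(2*s) + 8*s*exp(s) + 2*s + 12*exp(3*s) + 24*exp(2*s) + 8*exp(s)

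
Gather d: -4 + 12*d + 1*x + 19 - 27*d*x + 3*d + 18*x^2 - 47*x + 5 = d*(15 - 27*x) + 18*x^2 - 46*x + 20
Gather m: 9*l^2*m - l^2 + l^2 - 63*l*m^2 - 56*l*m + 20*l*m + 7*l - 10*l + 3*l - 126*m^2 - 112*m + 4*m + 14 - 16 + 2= m^2*(-63*l - 126) + m*(9*l^2 - 36*l - 108)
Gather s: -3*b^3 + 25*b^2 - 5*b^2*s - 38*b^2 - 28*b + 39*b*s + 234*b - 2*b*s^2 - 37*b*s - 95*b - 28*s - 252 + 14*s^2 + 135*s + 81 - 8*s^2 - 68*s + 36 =-3*b^3 - 13*b^2 + 111*b + s^2*(6 - 2*b) + s*(-5*b^2 + 2*b + 39) - 135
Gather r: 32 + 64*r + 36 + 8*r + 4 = 72*r + 72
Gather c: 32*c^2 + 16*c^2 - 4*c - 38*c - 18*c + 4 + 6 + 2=48*c^2 - 60*c + 12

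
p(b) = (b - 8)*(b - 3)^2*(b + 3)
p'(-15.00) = -21276.00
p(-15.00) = 89424.00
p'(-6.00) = -2133.00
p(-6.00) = 3402.00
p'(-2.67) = -292.49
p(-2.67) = -113.20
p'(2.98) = 1.20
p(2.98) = -0.01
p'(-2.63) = -280.92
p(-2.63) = -124.67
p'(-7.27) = -3400.21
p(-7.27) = 6877.14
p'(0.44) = 106.15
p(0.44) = -170.44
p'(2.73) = 16.34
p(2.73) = -2.20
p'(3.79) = -43.56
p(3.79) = -17.84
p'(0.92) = 101.78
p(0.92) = -120.07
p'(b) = (b - 8)*(b - 3)^2 + (b - 8)*(b + 3)*(2*b - 6) + (b - 3)^2*(b + 3)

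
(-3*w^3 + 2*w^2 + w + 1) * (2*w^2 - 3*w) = -6*w^5 + 13*w^4 - 4*w^3 - w^2 - 3*w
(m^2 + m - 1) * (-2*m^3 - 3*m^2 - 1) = -2*m^5 - 5*m^4 - m^3 + 2*m^2 - m + 1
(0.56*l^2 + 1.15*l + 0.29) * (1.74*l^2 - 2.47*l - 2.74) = 0.9744*l^4 + 0.6178*l^3 - 3.8703*l^2 - 3.8673*l - 0.7946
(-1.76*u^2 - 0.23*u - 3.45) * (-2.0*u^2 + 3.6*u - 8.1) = 3.52*u^4 - 5.876*u^3 + 20.328*u^2 - 10.557*u + 27.945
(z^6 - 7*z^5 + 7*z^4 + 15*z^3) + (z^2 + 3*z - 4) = z^6 - 7*z^5 + 7*z^4 + 15*z^3 + z^2 + 3*z - 4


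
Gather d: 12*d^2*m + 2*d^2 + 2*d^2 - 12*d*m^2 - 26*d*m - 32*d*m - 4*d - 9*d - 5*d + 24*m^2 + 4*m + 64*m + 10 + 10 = d^2*(12*m + 4) + d*(-12*m^2 - 58*m - 18) + 24*m^2 + 68*m + 20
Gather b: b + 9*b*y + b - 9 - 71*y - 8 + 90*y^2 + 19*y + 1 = b*(9*y + 2) + 90*y^2 - 52*y - 16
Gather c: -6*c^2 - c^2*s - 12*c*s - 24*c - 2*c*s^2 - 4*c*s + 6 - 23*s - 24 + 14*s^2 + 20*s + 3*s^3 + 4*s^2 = c^2*(-s - 6) + c*(-2*s^2 - 16*s - 24) + 3*s^3 + 18*s^2 - 3*s - 18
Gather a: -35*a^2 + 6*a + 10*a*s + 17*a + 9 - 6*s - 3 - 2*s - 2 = -35*a^2 + a*(10*s + 23) - 8*s + 4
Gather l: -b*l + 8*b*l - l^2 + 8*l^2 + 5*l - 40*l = 7*l^2 + l*(7*b - 35)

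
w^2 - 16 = (w - 4)*(w + 4)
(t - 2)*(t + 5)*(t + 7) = t^3 + 10*t^2 + 11*t - 70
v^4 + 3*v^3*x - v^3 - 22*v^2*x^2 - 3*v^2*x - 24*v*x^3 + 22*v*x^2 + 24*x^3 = (v - 1)*(v - 4*x)*(v + x)*(v + 6*x)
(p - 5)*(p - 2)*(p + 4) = p^3 - 3*p^2 - 18*p + 40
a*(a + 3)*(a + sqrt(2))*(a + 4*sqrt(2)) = a^4 + 3*a^3 + 5*sqrt(2)*a^3 + 8*a^2 + 15*sqrt(2)*a^2 + 24*a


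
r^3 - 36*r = r*(r - 6)*(r + 6)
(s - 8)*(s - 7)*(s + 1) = s^3 - 14*s^2 + 41*s + 56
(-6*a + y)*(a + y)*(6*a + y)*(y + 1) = -36*a^3*y - 36*a^3 - 36*a^2*y^2 - 36*a^2*y + a*y^3 + a*y^2 + y^4 + y^3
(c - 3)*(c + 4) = c^2 + c - 12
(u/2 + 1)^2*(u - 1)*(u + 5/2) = u^4/4 + 11*u^3/8 + 15*u^2/8 - u - 5/2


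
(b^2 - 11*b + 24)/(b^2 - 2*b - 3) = (b - 8)/(b + 1)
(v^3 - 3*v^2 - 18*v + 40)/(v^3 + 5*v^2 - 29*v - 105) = (v^2 + 2*v - 8)/(v^2 + 10*v + 21)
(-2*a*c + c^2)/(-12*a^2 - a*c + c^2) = c*(2*a - c)/(12*a^2 + a*c - c^2)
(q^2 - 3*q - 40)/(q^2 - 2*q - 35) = (q - 8)/(q - 7)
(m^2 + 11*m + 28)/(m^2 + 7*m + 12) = (m + 7)/(m + 3)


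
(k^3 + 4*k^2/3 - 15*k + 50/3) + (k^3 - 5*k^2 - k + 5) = 2*k^3 - 11*k^2/3 - 16*k + 65/3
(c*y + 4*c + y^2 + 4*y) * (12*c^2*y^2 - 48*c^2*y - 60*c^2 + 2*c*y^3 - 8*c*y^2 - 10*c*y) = 12*c^3*y^3 - 252*c^3*y - 240*c^3 + 14*c^2*y^4 - 294*c^2*y^2 - 280*c^2*y + 2*c*y^5 - 42*c*y^3 - 40*c*y^2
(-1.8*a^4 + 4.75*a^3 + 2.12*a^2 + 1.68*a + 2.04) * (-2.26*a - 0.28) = 4.068*a^5 - 10.231*a^4 - 6.1212*a^3 - 4.3904*a^2 - 5.0808*a - 0.5712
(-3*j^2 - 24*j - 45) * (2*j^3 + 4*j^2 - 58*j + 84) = -6*j^5 - 60*j^4 - 12*j^3 + 960*j^2 + 594*j - 3780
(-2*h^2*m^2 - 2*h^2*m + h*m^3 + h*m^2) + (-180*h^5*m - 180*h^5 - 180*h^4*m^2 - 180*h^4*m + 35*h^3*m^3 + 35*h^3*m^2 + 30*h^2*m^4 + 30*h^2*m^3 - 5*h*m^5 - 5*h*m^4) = -180*h^5*m - 180*h^5 - 180*h^4*m^2 - 180*h^4*m + 35*h^3*m^3 + 35*h^3*m^2 + 30*h^2*m^4 + 30*h^2*m^3 - 2*h^2*m^2 - 2*h^2*m - 5*h*m^5 - 5*h*m^4 + h*m^3 + h*m^2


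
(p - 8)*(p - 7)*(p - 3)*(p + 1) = p^4 - 17*p^3 + 83*p^2 - 67*p - 168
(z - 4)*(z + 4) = z^2 - 16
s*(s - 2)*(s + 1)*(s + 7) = s^4 + 6*s^3 - 9*s^2 - 14*s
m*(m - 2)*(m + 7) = m^3 + 5*m^2 - 14*m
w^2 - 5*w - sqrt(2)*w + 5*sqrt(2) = (w - 5)*(w - sqrt(2))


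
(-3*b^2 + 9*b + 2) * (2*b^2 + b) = -6*b^4 + 15*b^3 + 13*b^2 + 2*b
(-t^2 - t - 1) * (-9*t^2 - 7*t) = 9*t^4 + 16*t^3 + 16*t^2 + 7*t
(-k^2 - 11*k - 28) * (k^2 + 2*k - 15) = -k^4 - 13*k^3 - 35*k^2 + 109*k + 420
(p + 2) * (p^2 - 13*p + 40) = p^3 - 11*p^2 + 14*p + 80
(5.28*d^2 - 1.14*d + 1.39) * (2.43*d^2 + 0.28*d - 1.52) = 12.8304*d^4 - 1.2918*d^3 - 4.9671*d^2 + 2.122*d - 2.1128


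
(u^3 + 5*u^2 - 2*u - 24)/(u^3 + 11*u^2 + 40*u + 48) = (u - 2)/(u + 4)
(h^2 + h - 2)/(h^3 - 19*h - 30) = (h - 1)/(h^2 - 2*h - 15)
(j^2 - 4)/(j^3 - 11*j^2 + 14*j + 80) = (j - 2)/(j^2 - 13*j + 40)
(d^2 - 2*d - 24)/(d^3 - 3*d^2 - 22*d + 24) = 1/(d - 1)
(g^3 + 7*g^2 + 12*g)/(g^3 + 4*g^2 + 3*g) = (g + 4)/(g + 1)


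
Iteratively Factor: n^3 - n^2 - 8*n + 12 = (n - 2)*(n^2 + n - 6) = (n - 2)^2*(n + 3)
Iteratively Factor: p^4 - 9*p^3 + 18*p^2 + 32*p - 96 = (p - 4)*(p^3 - 5*p^2 - 2*p + 24) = (p - 4)^2*(p^2 - p - 6) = (p - 4)^2*(p - 3)*(p + 2)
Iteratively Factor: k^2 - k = (k - 1)*(k)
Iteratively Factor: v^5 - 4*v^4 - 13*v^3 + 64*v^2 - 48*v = (v + 4)*(v^4 - 8*v^3 + 19*v^2 - 12*v) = v*(v + 4)*(v^3 - 8*v^2 + 19*v - 12) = v*(v - 1)*(v + 4)*(v^2 - 7*v + 12) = v*(v - 4)*(v - 1)*(v + 4)*(v - 3)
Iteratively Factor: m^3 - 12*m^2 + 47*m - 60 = (m - 3)*(m^2 - 9*m + 20) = (m - 4)*(m - 3)*(m - 5)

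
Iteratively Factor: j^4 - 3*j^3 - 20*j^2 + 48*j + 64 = (j - 4)*(j^3 + j^2 - 16*j - 16) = (j - 4)*(j + 1)*(j^2 - 16) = (j - 4)^2*(j + 1)*(j + 4)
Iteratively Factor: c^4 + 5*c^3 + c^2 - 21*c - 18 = (c + 3)*(c^3 + 2*c^2 - 5*c - 6) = (c - 2)*(c + 3)*(c^2 + 4*c + 3) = (c - 2)*(c + 3)^2*(c + 1)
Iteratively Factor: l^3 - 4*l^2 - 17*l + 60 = (l - 3)*(l^2 - l - 20) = (l - 5)*(l - 3)*(l + 4)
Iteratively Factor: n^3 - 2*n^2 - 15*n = (n - 5)*(n^2 + 3*n) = n*(n - 5)*(n + 3)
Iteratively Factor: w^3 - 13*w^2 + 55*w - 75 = (w - 5)*(w^2 - 8*w + 15) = (w - 5)*(w - 3)*(w - 5)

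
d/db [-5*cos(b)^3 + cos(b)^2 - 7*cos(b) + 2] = (15*cos(b)^2 - 2*cos(b) + 7)*sin(b)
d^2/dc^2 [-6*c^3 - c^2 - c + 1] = -36*c - 2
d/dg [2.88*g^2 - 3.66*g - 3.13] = 5.76*g - 3.66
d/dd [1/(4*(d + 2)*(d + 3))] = (-2*d - 5)/(4*(d^4 + 10*d^3 + 37*d^2 + 60*d + 36))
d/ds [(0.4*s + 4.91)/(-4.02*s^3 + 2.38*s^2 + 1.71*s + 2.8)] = (3.216*s^3 + 58.2626*s^2 - 23.3716*s - 7.2761)/(16.1604*s^6 - 19.1352*s^5 - 8.084*s^4 - 14.3724*s^3 + 16.2521*s^2 + 9.576*s + 7.84)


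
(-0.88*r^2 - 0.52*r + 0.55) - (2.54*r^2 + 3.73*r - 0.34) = -3.42*r^2 - 4.25*r + 0.89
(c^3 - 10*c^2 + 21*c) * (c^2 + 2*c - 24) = c^5 - 8*c^4 - 23*c^3 + 282*c^2 - 504*c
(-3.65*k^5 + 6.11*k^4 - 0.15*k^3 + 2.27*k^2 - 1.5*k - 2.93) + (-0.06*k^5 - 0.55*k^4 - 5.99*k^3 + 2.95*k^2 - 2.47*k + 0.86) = -3.71*k^5 + 5.56*k^4 - 6.14*k^3 + 5.22*k^2 - 3.97*k - 2.07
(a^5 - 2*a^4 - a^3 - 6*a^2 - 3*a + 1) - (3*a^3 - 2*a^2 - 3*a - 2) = a^5 - 2*a^4 - 4*a^3 - 4*a^2 + 3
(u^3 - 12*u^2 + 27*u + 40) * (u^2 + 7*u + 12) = u^5 - 5*u^4 - 45*u^3 + 85*u^2 + 604*u + 480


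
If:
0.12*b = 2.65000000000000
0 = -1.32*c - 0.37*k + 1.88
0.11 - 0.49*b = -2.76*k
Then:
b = 22.08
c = 0.34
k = 3.88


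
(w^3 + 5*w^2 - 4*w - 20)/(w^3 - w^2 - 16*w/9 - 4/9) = 9*(w^2 + 7*w + 10)/(9*w^2 + 9*w + 2)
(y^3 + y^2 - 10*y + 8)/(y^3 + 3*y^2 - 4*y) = (y - 2)/y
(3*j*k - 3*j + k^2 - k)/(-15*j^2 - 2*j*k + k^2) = (1 - k)/(5*j - k)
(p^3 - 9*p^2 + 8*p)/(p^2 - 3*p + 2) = p*(p - 8)/(p - 2)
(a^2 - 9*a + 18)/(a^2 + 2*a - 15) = (a - 6)/(a + 5)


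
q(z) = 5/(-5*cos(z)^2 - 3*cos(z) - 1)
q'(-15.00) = -5.79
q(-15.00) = -3.11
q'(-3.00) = -0.57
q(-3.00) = -1.71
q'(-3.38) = 1.01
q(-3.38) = -1.78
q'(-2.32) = -8.57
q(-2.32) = -3.92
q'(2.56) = 3.74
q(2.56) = -2.52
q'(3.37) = -0.96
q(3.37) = -1.77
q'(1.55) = -14.15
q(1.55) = -4.70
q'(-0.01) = 0.01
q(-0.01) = -0.56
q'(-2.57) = -3.61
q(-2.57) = -2.48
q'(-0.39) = 0.36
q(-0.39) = -0.62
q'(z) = 5*(-10*sin(z)*cos(z) - 3*sin(z))/(-5*cos(z)^2 - 3*cos(z) - 1)^2 = -5*(10*cos(z) + 3)*sin(z)/(5*cos(z)^2 + 3*cos(z) + 1)^2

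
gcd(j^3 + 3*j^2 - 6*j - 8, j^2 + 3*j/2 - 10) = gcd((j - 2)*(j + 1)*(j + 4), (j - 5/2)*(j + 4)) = j + 4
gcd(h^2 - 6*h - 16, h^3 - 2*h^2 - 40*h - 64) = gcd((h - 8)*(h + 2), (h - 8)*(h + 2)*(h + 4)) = h^2 - 6*h - 16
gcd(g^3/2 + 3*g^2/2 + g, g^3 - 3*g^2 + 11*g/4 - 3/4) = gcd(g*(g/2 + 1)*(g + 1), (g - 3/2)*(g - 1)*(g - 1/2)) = 1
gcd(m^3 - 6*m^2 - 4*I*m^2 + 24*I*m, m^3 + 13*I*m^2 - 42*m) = m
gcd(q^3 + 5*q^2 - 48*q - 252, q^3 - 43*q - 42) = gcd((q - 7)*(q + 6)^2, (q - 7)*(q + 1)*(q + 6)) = q^2 - q - 42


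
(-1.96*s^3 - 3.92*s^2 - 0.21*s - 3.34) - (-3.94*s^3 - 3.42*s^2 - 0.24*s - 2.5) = 1.98*s^3 - 0.5*s^2 + 0.03*s - 0.84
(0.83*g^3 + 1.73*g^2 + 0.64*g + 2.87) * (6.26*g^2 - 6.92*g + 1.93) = 5.1958*g^5 + 5.0862*g^4 - 6.3633*g^3 + 16.8763*g^2 - 18.6252*g + 5.5391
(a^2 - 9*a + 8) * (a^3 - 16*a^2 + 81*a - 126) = a^5 - 25*a^4 + 233*a^3 - 983*a^2 + 1782*a - 1008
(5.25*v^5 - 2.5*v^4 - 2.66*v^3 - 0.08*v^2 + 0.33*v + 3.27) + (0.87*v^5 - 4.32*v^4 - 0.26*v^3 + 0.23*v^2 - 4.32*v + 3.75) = 6.12*v^5 - 6.82*v^4 - 2.92*v^3 + 0.15*v^2 - 3.99*v + 7.02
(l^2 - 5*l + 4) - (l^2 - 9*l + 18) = 4*l - 14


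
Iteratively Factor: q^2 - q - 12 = (q - 4)*(q + 3)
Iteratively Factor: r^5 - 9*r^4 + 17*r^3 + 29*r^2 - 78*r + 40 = (r - 4)*(r^4 - 5*r^3 - 3*r^2 + 17*r - 10) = (r - 4)*(r - 1)*(r^3 - 4*r^2 - 7*r + 10) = (r - 4)*(r - 1)^2*(r^2 - 3*r - 10) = (r - 4)*(r - 1)^2*(r + 2)*(r - 5)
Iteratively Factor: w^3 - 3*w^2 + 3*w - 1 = (w - 1)*(w^2 - 2*w + 1) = (w - 1)^2*(w - 1)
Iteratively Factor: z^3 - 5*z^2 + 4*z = (z - 1)*(z^2 - 4*z) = z*(z - 1)*(z - 4)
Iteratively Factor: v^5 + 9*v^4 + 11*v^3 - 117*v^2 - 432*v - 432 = (v + 4)*(v^4 + 5*v^3 - 9*v^2 - 81*v - 108) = (v - 4)*(v + 4)*(v^3 + 9*v^2 + 27*v + 27) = (v - 4)*(v + 3)*(v + 4)*(v^2 + 6*v + 9) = (v - 4)*(v + 3)^2*(v + 4)*(v + 3)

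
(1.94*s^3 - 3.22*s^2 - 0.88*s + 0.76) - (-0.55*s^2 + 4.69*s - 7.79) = 1.94*s^3 - 2.67*s^2 - 5.57*s + 8.55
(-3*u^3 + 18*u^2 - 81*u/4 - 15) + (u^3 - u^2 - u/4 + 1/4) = -2*u^3 + 17*u^2 - 41*u/2 - 59/4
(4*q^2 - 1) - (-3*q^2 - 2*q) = 7*q^2 + 2*q - 1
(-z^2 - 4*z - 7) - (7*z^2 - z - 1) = -8*z^2 - 3*z - 6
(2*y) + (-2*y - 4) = -4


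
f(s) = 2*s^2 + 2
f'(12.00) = 48.00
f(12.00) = 290.00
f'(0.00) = 0.00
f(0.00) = 2.00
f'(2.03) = 8.12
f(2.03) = 10.24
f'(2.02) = 8.08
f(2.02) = 10.16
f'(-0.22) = -0.88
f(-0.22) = 2.10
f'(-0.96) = -3.84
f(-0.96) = 3.84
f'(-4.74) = -18.96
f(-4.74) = 46.94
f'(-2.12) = -8.48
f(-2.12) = 10.99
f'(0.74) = 2.96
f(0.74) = 3.10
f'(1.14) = 4.56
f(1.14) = 4.60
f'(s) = 4*s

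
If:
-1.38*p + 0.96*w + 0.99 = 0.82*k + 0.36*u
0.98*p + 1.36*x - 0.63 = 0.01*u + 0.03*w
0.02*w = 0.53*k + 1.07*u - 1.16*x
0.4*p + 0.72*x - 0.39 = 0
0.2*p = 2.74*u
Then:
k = 1.86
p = -0.50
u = -0.04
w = -0.17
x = 0.82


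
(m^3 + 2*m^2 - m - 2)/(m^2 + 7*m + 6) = (m^2 + m - 2)/(m + 6)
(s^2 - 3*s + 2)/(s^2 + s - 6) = (s - 1)/(s + 3)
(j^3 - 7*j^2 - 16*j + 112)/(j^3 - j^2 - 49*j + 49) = (j^2 - 16)/(j^2 + 6*j - 7)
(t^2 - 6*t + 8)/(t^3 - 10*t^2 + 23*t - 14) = (t - 4)/(t^2 - 8*t + 7)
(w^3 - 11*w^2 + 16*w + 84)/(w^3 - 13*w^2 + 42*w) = (w + 2)/w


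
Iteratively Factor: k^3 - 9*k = (k + 3)*(k^2 - 3*k) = k*(k + 3)*(k - 3)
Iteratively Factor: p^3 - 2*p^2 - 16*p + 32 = (p - 4)*(p^2 + 2*p - 8) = (p - 4)*(p - 2)*(p + 4)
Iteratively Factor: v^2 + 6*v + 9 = (v + 3)*(v + 3)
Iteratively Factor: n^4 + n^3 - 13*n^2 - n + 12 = (n - 3)*(n^3 + 4*n^2 - n - 4) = (n - 3)*(n + 4)*(n^2 - 1) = (n - 3)*(n - 1)*(n + 4)*(n + 1)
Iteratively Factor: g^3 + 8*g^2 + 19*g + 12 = (g + 3)*(g^2 + 5*g + 4) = (g + 1)*(g + 3)*(g + 4)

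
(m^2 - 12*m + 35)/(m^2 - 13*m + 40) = (m - 7)/(m - 8)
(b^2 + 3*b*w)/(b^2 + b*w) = (b + 3*w)/(b + w)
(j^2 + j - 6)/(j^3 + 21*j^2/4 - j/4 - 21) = 4*(j - 2)/(4*j^2 + 9*j - 28)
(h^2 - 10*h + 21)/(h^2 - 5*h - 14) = (h - 3)/(h + 2)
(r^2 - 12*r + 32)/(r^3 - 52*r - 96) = (r - 4)/(r^2 + 8*r + 12)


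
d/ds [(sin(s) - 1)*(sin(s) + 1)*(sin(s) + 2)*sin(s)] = 2*(2*sin(s)^3 + 3*sin(s)^2 - sin(s) - 1)*cos(s)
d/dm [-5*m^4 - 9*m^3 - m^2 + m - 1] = -20*m^3 - 27*m^2 - 2*m + 1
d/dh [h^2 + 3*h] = 2*h + 3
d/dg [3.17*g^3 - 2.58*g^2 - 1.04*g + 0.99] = 9.51*g^2 - 5.16*g - 1.04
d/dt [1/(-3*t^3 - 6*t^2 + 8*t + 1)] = (9*t^2 + 12*t - 8)/(3*t^3 + 6*t^2 - 8*t - 1)^2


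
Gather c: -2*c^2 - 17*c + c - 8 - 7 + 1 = -2*c^2 - 16*c - 14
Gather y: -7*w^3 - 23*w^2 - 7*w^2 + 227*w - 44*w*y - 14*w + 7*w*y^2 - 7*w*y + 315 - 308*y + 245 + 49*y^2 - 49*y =-7*w^3 - 30*w^2 + 213*w + y^2*(7*w + 49) + y*(-51*w - 357) + 560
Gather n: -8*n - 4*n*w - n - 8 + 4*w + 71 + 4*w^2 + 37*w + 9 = n*(-4*w - 9) + 4*w^2 + 41*w + 72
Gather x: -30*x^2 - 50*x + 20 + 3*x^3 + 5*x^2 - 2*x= 3*x^3 - 25*x^2 - 52*x + 20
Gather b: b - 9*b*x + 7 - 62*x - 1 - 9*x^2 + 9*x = b*(1 - 9*x) - 9*x^2 - 53*x + 6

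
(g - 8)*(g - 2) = g^2 - 10*g + 16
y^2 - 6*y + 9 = (y - 3)^2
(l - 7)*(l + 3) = l^2 - 4*l - 21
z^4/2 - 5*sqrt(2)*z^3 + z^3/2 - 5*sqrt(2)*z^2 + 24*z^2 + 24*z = z*(z/2 + 1/2)*(z - 6*sqrt(2))*(z - 4*sqrt(2))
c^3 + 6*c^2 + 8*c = c*(c + 2)*(c + 4)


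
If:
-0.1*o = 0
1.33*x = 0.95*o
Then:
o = 0.00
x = 0.00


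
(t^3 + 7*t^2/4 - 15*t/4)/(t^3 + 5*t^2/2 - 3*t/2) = (4*t - 5)/(2*(2*t - 1))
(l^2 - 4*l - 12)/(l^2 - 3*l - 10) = (l - 6)/(l - 5)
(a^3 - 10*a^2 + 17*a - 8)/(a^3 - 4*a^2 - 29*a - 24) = (a^2 - 2*a + 1)/(a^2 + 4*a + 3)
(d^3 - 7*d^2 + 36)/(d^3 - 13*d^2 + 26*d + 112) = (d^2 - 9*d + 18)/(d^2 - 15*d + 56)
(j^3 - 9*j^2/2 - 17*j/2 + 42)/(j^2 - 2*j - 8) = (2*j^2 - j - 21)/(2*(j + 2))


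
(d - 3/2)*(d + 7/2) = d^2 + 2*d - 21/4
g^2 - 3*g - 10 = (g - 5)*(g + 2)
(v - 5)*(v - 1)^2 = v^3 - 7*v^2 + 11*v - 5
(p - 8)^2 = p^2 - 16*p + 64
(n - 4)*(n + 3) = n^2 - n - 12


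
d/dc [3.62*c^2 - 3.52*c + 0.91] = 7.24*c - 3.52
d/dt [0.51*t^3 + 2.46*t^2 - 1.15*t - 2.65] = 1.53*t^2 + 4.92*t - 1.15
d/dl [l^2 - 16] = 2*l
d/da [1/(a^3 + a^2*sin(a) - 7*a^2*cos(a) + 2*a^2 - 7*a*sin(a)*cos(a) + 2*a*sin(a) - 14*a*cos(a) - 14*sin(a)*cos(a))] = (-7*a^2*sin(a) - a^2*cos(a) - 3*a^2 - 16*a*sin(a) + 12*a*cos(a) + 7*a*cos(2*a) - 4*a - 2*sin(a) + 7*sin(2*a)/2 + 14*cos(a) + 14*cos(2*a))/((a + 2)^2*(a + sin(a))^2*(a - 7*cos(a))^2)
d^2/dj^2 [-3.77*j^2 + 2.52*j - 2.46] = -7.54000000000000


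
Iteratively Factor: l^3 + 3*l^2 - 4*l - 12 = (l - 2)*(l^2 + 5*l + 6) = (l - 2)*(l + 2)*(l + 3)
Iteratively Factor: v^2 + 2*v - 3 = (v + 3)*(v - 1)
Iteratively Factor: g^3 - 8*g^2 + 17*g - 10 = (g - 5)*(g^2 - 3*g + 2) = (g - 5)*(g - 2)*(g - 1)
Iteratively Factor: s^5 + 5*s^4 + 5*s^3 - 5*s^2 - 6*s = (s + 1)*(s^4 + 4*s^3 + s^2 - 6*s) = (s + 1)*(s + 3)*(s^3 + s^2 - 2*s) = (s + 1)*(s + 2)*(s + 3)*(s^2 - s) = s*(s + 1)*(s + 2)*(s + 3)*(s - 1)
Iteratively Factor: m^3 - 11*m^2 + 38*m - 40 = (m - 5)*(m^2 - 6*m + 8) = (m - 5)*(m - 2)*(m - 4)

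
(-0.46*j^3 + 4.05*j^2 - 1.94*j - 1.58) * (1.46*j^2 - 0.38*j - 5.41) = -0.6716*j^5 + 6.0878*j^4 - 1.8828*j^3 - 23.4801*j^2 + 11.0958*j + 8.5478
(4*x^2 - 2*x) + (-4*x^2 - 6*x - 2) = -8*x - 2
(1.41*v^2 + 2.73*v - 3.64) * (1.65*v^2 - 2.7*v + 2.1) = 2.3265*v^4 + 0.6975*v^3 - 10.416*v^2 + 15.561*v - 7.644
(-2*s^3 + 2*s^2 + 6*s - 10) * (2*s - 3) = -4*s^4 + 10*s^3 + 6*s^2 - 38*s + 30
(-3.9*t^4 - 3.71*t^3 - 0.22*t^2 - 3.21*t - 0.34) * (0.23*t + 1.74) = -0.897*t^5 - 7.6393*t^4 - 6.506*t^3 - 1.1211*t^2 - 5.6636*t - 0.5916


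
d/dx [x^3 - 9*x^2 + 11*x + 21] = 3*x^2 - 18*x + 11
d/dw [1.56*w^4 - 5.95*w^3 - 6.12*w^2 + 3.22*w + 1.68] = 6.24*w^3 - 17.85*w^2 - 12.24*w + 3.22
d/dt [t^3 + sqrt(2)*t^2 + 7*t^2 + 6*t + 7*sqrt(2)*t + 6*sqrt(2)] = 3*t^2 + 2*sqrt(2)*t + 14*t + 6 + 7*sqrt(2)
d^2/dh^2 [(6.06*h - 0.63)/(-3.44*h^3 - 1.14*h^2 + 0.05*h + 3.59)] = (-430.269696*h^5 - 53.12736*h^4 + 21.693936*h^3 - 893.800584*h^2 - 102.340908*h + 7.335366)/(40.707584*h^9 + 40.470912*h^8 + 11.636832*h^7 - 127.142808*h^6 - 84.640404*h^5 - 10.283262*h^4 + 134.232847*h^3 + 44.050377*h^2 - 1.933215*h - 46.268279)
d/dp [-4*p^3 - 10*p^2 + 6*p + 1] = -12*p^2 - 20*p + 6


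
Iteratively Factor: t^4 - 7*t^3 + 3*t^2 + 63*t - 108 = (t + 3)*(t^3 - 10*t^2 + 33*t - 36) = (t - 4)*(t + 3)*(t^2 - 6*t + 9) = (t - 4)*(t - 3)*(t + 3)*(t - 3)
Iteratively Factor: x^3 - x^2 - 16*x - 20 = (x + 2)*(x^2 - 3*x - 10) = (x + 2)^2*(x - 5)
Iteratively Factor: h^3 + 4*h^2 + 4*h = (h)*(h^2 + 4*h + 4) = h*(h + 2)*(h + 2)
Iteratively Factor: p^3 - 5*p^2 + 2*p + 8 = (p - 2)*(p^2 - 3*p - 4) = (p - 4)*(p - 2)*(p + 1)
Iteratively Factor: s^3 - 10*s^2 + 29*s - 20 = (s - 5)*(s^2 - 5*s + 4) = (s - 5)*(s - 4)*(s - 1)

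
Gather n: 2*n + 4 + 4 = 2*n + 8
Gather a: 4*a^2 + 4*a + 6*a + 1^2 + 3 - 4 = 4*a^2 + 10*a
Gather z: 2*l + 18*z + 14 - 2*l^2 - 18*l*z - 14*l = -2*l^2 - 12*l + z*(18 - 18*l) + 14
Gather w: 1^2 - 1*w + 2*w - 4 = w - 3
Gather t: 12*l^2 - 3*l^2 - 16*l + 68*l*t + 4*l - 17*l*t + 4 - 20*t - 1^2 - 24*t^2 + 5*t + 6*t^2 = 9*l^2 - 12*l - 18*t^2 + t*(51*l - 15) + 3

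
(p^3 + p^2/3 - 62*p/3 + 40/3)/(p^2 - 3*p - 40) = (3*p^2 - 14*p + 8)/(3*(p - 8))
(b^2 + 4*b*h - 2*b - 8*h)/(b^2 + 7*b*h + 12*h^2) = (b - 2)/(b + 3*h)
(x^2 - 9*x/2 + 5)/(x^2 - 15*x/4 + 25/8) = 4*(x - 2)/(4*x - 5)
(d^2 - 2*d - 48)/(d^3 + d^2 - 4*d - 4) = (d^2 - 2*d - 48)/(d^3 + d^2 - 4*d - 4)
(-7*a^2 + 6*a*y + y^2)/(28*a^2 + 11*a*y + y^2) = (-a + y)/(4*a + y)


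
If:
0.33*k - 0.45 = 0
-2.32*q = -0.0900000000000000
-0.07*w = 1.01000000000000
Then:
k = 1.36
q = 0.04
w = -14.43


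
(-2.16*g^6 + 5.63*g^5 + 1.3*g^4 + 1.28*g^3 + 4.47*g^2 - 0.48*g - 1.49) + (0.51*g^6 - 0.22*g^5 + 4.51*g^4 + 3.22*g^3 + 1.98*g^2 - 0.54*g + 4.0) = -1.65*g^6 + 5.41*g^5 + 5.81*g^4 + 4.5*g^3 + 6.45*g^2 - 1.02*g + 2.51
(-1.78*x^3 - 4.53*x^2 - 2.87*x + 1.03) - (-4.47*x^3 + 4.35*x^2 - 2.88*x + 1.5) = 2.69*x^3 - 8.88*x^2 + 0.00999999999999979*x - 0.47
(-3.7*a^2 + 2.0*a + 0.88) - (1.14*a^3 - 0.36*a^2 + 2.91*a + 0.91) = -1.14*a^3 - 3.34*a^2 - 0.91*a - 0.03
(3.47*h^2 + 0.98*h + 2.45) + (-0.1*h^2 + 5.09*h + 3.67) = 3.37*h^2 + 6.07*h + 6.12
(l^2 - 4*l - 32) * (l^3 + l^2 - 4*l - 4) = l^5 - 3*l^4 - 40*l^3 - 20*l^2 + 144*l + 128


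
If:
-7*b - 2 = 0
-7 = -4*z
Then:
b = -2/7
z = 7/4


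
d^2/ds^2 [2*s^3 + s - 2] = 12*s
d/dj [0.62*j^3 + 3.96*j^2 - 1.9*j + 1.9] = 1.86*j^2 + 7.92*j - 1.9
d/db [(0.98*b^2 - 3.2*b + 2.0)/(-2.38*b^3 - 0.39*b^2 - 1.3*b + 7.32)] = (2.3324*b^4 - 15.232*b^3 + 11.758*b^2 + 15.9072*b - 20.824)/(5.6644*b^6 + 1.8564*b^5 + 6.3401*b^4 - 33.8292*b^3 - 4.0196*b^2 - 19.032*b + 53.5824)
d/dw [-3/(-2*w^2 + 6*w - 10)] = 3*(3 - 2*w)/(2*(w^2 - 3*w + 5)^2)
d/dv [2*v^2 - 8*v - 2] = 4*v - 8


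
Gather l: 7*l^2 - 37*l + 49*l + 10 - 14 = 7*l^2 + 12*l - 4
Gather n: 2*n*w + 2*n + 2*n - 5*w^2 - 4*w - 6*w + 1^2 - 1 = n*(2*w + 4) - 5*w^2 - 10*w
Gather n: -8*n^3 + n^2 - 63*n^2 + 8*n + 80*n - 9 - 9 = -8*n^3 - 62*n^2 + 88*n - 18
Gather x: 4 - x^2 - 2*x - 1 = -x^2 - 2*x + 3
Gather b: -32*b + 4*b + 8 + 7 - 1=14 - 28*b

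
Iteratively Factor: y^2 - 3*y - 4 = (y + 1)*(y - 4)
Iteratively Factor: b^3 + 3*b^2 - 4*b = (b)*(b^2 + 3*b - 4) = b*(b + 4)*(b - 1)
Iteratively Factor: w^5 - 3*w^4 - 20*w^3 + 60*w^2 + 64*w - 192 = (w + 2)*(w^4 - 5*w^3 - 10*w^2 + 80*w - 96) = (w - 4)*(w + 2)*(w^3 - w^2 - 14*w + 24) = (w - 4)*(w - 3)*(w + 2)*(w^2 + 2*w - 8) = (w - 4)*(w - 3)*(w - 2)*(w + 2)*(w + 4)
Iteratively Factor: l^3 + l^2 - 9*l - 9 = (l + 3)*(l^2 - 2*l - 3) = (l - 3)*(l + 3)*(l + 1)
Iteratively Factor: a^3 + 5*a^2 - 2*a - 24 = (a + 4)*(a^2 + a - 6) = (a - 2)*(a + 4)*(a + 3)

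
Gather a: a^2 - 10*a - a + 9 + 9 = a^2 - 11*a + 18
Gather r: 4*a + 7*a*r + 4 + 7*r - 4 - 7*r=7*a*r + 4*a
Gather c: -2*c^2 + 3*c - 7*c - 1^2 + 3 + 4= -2*c^2 - 4*c + 6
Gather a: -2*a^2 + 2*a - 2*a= -2*a^2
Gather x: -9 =-9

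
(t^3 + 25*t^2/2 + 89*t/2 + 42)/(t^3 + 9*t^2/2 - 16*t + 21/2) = (2*t^2 + 11*t + 12)/(2*t^2 - 5*t + 3)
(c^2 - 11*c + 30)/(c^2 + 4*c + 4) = (c^2 - 11*c + 30)/(c^2 + 4*c + 4)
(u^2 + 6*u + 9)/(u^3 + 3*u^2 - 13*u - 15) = (u^2 + 6*u + 9)/(u^3 + 3*u^2 - 13*u - 15)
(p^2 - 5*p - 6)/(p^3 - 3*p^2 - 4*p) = (p - 6)/(p*(p - 4))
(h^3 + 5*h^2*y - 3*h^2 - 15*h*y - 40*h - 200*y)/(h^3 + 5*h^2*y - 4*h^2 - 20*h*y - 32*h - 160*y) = (h + 5)/(h + 4)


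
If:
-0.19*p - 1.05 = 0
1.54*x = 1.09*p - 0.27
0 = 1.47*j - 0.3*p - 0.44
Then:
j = -0.83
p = -5.53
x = -4.09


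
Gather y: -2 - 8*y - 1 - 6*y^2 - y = -6*y^2 - 9*y - 3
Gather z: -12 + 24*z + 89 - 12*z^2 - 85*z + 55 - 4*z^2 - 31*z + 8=-16*z^2 - 92*z + 140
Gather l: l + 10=l + 10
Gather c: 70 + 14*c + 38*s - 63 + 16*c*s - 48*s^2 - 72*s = c*(16*s + 14) - 48*s^2 - 34*s + 7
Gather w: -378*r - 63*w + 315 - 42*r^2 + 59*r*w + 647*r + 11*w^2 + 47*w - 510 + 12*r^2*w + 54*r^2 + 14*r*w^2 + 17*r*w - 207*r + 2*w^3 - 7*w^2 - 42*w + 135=12*r^2 + 62*r + 2*w^3 + w^2*(14*r + 4) + w*(12*r^2 + 76*r - 58) - 60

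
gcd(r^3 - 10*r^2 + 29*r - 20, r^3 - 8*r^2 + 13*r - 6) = r - 1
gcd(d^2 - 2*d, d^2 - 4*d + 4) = d - 2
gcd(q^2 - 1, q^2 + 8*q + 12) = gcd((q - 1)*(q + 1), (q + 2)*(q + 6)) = 1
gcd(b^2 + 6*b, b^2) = b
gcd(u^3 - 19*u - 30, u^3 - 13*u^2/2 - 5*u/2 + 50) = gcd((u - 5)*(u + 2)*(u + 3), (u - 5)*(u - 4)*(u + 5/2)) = u - 5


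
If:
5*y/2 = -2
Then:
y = -4/5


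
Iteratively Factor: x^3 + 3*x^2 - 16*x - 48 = (x + 3)*(x^2 - 16) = (x + 3)*(x + 4)*(x - 4)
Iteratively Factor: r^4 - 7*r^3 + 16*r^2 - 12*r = (r)*(r^3 - 7*r^2 + 16*r - 12) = r*(r - 2)*(r^2 - 5*r + 6) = r*(r - 3)*(r - 2)*(r - 2)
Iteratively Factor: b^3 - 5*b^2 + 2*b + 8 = (b + 1)*(b^2 - 6*b + 8) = (b - 4)*(b + 1)*(b - 2)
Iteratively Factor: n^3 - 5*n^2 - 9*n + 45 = (n + 3)*(n^2 - 8*n + 15) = (n - 5)*(n + 3)*(n - 3)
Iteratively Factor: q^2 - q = (q)*(q - 1)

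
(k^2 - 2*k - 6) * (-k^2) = -k^4 + 2*k^3 + 6*k^2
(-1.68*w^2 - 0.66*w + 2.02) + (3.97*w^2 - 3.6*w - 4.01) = 2.29*w^2 - 4.26*w - 1.99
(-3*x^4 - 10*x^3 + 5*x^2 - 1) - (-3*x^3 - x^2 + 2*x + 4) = -3*x^4 - 7*x^3 + 6*x^2 - 2*x - 5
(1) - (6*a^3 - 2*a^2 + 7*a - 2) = -6*a^3 + 2*a^2 - 7*a + 3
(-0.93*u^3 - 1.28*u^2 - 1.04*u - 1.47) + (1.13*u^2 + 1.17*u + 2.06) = -0.93*u^3 - 0.15*u^2 + 0.13*u + 0.59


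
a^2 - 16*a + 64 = (a - 8)^2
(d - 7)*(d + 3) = d^2 - 4*d - 21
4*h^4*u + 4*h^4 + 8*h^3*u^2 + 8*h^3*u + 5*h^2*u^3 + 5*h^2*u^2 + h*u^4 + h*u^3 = (h + u)*(2*h + u)^2*(h*u + h)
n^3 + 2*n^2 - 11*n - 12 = (n - 3)*(n + 1)*(n + 4)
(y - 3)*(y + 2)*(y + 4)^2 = y^4 + 7*y^3 + 2*y^2 - 64*y - 96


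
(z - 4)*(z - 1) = z^2 - 5*z + 4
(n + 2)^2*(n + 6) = n^3 + 10*n^2 + 28*n + 24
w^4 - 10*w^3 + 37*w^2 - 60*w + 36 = (w - 3)^2*(w - 2)^2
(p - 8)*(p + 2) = p^2 - 6*p - 16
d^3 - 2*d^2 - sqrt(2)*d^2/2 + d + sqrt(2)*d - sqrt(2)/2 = (d - 1)^2*(d - sqrt(2)/2)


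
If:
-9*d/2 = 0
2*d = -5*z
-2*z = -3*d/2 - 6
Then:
No Solution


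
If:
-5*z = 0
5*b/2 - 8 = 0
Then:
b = 16/5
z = 0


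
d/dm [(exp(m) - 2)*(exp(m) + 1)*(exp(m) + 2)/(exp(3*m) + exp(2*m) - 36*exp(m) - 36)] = -64*exp(2*m)/(exp(4*m) - 72*exp(2*m) + 1296)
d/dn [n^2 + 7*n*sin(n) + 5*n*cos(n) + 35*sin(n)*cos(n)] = -5*n*sin(n) + 7*n*cos(n) + 2*n + 7*sin(n) + 5*cos(n) + 35*cos(2*n)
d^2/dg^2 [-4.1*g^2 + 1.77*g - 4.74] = -8.20000000000000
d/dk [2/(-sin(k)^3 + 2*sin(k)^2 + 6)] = 2*(3*sin(k) - 4)*sin(k)*cos(k)/(sin(k)^3 - 2*sin(k)^2 - 6)^2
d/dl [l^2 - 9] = 2*l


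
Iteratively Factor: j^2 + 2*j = (j + 2)*(j)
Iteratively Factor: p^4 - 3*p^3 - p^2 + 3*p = (p + 1)*(p^3 - 4*p^2 + 3*p) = (p - 3)*(p + 1)*(p^2 - p) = p*(p - 3)*(p + 1)*(p - 1)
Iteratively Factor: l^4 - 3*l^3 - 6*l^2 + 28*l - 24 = (l - 2)*(l^3 - l^2 - 8*l + 12) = (l - 2)^2*(l^2 + l - 6) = (l - 2)^3*(l + 3)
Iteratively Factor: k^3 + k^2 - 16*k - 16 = (k - 4)*(k^2 + 5*k + 4) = (k - 4)*(k + 1)*(k + 4)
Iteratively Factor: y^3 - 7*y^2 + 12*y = (y - 3)*(y^2 - 4*y) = (y - 4)*(y - 3)*(y)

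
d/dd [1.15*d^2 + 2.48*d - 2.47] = 2.3*d + 2.48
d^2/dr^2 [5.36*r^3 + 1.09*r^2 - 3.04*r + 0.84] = 32.16*r + 2.18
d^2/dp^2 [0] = 0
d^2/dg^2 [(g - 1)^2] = 2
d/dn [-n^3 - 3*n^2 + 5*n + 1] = -3*n^2 - 6*n + 5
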